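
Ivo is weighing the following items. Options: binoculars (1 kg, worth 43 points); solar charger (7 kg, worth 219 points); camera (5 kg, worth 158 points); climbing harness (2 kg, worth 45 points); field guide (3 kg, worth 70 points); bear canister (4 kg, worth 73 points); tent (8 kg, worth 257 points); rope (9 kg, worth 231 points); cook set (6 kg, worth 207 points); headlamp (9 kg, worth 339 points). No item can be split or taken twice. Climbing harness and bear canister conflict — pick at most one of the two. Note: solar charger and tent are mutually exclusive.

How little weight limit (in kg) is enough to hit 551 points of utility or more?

Need the lightest bundle worth ≥ 551.
Taking solar charger + headlamp gives 558 (≥ 551) for 16 kg.
Below 16 kg the best achievable stays under 551.

16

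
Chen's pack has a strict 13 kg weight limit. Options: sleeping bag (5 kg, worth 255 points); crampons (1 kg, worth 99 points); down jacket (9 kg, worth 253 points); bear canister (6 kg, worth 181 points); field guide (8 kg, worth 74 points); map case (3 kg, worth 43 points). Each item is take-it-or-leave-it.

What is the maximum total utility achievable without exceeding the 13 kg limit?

Sleeping bag + crampons + bear canister uses 12 of the 13 kg and totals 535.
The spare 1 kg is too small for any remaining item, and no exchange beats 535.

535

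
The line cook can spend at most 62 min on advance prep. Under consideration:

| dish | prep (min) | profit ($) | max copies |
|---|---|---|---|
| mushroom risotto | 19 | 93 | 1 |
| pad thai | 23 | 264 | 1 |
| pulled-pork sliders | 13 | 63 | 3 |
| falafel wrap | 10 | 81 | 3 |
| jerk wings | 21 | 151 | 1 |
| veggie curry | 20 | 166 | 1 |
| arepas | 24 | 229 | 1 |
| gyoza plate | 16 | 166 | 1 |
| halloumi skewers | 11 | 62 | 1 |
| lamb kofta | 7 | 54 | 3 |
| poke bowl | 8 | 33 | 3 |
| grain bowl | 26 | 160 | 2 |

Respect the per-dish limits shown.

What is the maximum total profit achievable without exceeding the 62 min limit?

Filling by ratio: pad thai + veggie curry + gyoza plate for 596, with 3 min left unused.
Replace veggie curry and gyoza plate with arepas + 2×lamb kofta: the trade gains 5 net, giving 601 at 61 min.
The spare 1 min is too small for any remaining dish, and no exchange beats 601.

601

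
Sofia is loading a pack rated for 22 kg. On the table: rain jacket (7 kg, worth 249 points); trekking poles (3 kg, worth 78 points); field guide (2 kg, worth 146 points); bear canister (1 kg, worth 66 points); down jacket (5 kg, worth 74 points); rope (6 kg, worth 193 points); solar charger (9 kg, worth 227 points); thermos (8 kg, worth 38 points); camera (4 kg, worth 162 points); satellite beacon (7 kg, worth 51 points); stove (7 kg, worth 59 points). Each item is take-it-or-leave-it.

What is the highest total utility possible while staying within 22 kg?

828

Ranking by ratio (utility/kg): field guide 73.00, bear canister 66.00, camera 40.50, rain jacket 35.57.
Taking the top-ratio items first gives rain jacket + field guide + bear canister + rope + camera for 816 (20 kg).
Dropping bear canister frees 1 kg; slotting in trekking poles (3 kg) lifts the total to 828 at 22 kg.
Nothing else within 22 kg beats 828.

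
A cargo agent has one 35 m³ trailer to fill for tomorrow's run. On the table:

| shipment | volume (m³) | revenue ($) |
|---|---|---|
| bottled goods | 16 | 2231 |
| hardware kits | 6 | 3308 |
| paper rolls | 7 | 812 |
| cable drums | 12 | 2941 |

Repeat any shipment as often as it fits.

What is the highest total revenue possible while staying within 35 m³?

16540

Density check — hardware kits 551.33, cable drums 245.08, bottled goods 139.44, paper rolls 116.00 are the best per m³.
The ratio ordering already packs tightly: 5×hardware kits, 30 m³, 16540.
That's the maximum — no swap from here does better than 16540.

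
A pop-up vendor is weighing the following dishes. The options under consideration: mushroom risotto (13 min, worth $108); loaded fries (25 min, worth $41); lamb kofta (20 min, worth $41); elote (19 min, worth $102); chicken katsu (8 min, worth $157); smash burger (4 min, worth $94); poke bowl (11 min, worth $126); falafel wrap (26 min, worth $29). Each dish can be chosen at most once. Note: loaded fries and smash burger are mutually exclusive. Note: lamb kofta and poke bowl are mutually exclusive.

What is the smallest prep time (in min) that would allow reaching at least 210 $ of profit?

Need the lightest bundle worth ≥ 210.
chicken katsu + smash burger reaches 251 using 12 min.
Any bundle with less than 12 min falls short of 210.

12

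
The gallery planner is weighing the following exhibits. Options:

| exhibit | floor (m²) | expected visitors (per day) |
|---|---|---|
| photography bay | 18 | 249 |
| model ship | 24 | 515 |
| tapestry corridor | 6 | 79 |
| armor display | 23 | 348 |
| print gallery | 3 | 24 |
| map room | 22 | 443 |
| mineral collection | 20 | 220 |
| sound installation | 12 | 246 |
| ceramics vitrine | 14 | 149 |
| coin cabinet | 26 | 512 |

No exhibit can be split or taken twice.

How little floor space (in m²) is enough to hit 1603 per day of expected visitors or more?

84

Look for the lowest-floor combination reaching 1603.
model ship + map room + sound installation + coin cabinet: 1716 expected visitors at 84 m².
No combination under 84 m² hits 1603.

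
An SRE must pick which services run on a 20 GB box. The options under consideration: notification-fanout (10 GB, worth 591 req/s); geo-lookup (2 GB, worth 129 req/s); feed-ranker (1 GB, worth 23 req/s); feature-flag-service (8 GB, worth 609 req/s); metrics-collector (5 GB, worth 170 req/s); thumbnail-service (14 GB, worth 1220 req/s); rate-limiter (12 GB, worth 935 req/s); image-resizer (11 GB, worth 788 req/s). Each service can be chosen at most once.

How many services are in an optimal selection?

2

Best achievable throughput is 1544.
For example feature-flag-service + rate-limiter achieves it, using 20 GB.
Any selection reaching 1544 contains exactly 2 services.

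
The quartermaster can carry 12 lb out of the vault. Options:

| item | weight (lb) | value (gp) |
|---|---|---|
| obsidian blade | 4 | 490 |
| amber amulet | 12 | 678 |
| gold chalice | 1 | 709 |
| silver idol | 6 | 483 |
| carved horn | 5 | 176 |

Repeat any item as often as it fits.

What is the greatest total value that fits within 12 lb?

Best packing: 12×gold chalice — 12 lb, 8508 total.
Nothing else within 12 lb beats 8508.

8508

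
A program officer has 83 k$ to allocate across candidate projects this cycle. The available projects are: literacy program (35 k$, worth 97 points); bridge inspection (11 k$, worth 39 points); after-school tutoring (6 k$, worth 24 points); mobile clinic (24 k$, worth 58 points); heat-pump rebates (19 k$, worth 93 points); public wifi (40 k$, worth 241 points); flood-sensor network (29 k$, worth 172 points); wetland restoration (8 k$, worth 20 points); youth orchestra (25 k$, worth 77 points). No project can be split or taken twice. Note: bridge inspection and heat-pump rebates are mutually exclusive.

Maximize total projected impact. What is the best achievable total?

457

Taking after-school tutoring + public wifi + flood-sensor network + wetland restoration: 83 k$ used, 457 in projected impact.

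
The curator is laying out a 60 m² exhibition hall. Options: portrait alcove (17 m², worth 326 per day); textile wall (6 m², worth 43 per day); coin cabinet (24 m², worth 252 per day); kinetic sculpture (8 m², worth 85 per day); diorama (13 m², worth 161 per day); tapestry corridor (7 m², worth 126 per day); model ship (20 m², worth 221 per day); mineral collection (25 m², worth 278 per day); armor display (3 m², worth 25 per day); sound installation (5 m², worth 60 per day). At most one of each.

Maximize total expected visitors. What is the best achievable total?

Taking the top-ratio exhibits first gives portrait alcove + textile wall + kinetic sculpture + diorama + tapestry corridor + armor display + sound installation for 826 (59 m²).
Dropping textile wall and kinetic sculpture and sound installation frees 19 m²; slotting in model ship (20 m²) lifts the total to 859 at 60 m².
Next best is portrait alcove + kinetic sculpture + tapestry corridor + model ship + armor display + sound installation at 843 (60 m²) — short by 16.

859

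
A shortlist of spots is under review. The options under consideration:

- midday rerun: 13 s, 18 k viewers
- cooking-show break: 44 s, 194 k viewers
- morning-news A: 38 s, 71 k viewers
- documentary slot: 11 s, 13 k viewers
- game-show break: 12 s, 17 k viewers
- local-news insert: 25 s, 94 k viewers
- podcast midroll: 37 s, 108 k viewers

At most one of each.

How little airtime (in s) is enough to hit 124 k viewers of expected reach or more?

Minimise s subject to total expected reach ≥ 124.
cooking-show break reaches 194 using 44 s.
Any bundle with less than 44 s falls short of 124.

44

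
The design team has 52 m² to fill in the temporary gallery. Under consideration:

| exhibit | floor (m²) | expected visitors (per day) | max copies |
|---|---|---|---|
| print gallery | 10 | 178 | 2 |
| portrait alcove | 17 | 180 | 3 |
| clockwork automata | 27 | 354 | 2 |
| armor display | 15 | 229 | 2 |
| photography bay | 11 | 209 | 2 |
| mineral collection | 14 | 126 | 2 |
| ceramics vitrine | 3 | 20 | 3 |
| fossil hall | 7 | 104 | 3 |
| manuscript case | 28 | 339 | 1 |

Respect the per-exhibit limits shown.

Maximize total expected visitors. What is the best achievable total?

898

Ranking by ratio (expected visitors/m²): photography bay 19.00, print gallery 17.80, armor display 15.27, fossil hall 14.86.
Best packing: 2×print gallery + 2×photography bay + ceramics vitrine + fossil hall — 52 m², 898 total.
No other feasible combination exceeds 898.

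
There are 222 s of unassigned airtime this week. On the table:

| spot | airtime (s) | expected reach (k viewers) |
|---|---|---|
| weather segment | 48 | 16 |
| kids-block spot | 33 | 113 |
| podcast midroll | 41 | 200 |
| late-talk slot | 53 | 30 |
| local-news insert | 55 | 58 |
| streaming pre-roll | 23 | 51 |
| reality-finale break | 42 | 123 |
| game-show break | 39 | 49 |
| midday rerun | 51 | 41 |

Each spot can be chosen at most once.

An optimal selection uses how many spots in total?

The maximum expected reach within 222 s is 545.
kids-block spot + podcast midroll + local-news insert + streaming pre-roll + reality-finale break hits 545 at 194 s.
All optima have 5 spots.

5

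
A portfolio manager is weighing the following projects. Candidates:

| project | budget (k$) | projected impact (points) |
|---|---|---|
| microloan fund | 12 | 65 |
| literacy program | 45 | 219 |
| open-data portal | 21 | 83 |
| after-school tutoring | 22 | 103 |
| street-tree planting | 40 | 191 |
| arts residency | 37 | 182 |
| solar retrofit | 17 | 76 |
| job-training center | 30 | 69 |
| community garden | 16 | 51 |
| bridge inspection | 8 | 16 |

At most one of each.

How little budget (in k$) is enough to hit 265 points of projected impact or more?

57

Look for the lowest-budget combination reaching 265.
Taking microloan fund + literacy program gives 284 (≥ 265) for 57 k$.
Any bundle with less than 57 k$ falls short of 265.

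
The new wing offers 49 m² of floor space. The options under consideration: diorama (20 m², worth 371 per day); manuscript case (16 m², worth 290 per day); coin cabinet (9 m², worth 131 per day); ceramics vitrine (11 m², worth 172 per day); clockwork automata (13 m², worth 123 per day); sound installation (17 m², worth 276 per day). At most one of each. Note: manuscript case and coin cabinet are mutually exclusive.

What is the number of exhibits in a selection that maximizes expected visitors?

3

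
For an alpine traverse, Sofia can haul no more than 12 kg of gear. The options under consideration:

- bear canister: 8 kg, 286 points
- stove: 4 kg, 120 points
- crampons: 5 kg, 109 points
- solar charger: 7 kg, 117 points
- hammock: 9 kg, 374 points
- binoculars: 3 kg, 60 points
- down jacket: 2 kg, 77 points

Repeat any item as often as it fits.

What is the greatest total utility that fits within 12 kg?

462

Density check — hammock 41.56, down jacket 38.50, bear canister 35.75, stove 30.00 are the best per kg.
A density-first pass picks hammock + down jacket — 451 at 11 kg.
The 9 kg tied up in hammock is better spent on 5×down jacket — total rises to 462 (12 kg).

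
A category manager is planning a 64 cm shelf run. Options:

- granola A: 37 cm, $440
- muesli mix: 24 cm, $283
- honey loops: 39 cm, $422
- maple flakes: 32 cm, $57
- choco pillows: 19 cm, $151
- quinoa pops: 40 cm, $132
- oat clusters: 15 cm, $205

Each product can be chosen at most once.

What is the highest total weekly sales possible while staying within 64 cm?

723

The ratio heuristic lands on granola A + oat clusters (645) but leaves 12 cm idle.
The 15 cm tied up in oat clusters is better spent on muesli mix — total rises to 723 (61 cm).
The closest alternative, muesli mix + honey loops, reaches only 705.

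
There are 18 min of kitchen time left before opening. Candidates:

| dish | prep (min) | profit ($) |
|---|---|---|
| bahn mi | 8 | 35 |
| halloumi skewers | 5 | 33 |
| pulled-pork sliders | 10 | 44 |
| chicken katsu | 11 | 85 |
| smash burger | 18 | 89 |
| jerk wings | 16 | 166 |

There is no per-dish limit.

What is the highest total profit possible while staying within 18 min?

Best packing: jerk wings — 16 min, 166 total.

166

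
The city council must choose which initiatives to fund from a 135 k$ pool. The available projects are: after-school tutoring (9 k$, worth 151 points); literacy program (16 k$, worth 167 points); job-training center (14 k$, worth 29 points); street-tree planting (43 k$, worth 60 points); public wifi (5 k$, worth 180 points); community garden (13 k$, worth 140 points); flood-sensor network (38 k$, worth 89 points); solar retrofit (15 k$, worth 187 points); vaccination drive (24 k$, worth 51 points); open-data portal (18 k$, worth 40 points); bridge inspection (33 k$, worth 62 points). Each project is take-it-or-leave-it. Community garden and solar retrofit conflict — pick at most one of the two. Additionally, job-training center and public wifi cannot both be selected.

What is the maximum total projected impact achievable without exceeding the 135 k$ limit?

Best packing: after-school tutoring + literacy program + public wifi + flood-sensor network + solar retrofit + open-data portal + bridge inspection — 134 k$, 876 total.
Nothing else feasible within 135 k$ beats 876.

876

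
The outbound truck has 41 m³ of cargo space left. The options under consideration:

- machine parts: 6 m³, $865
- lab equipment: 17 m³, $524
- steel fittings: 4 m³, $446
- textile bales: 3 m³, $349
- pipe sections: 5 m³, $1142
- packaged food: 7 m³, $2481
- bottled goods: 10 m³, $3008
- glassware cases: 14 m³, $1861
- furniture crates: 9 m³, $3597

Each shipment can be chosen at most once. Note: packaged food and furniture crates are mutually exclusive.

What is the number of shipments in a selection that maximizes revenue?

5

Best achievable revenue is 9957.
textile bales + pipe sections + bottled goods + glassware cases + furniture crates hits 9957 at 41 m³.
Any selection reaching 9957 contains exactly 5 shipments.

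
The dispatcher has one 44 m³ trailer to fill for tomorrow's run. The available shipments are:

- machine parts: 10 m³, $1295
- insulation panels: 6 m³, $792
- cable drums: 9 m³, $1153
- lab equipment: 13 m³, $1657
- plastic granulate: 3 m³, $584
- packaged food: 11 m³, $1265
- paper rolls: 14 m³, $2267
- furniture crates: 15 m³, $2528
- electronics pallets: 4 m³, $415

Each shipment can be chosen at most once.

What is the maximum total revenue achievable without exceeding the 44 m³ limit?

Greedy by ratio would take insulation panels + plastic granulate + paper rolls + furniture crates + electronics pallets: 42 m³ used, total 6586.
Replace plastic granulate and electronics pallets with cable drums: the trade gains 154 net, giving 6740 at 44 m³.
Every other selection either busts 44 m³ or fails to beat 6740.

6740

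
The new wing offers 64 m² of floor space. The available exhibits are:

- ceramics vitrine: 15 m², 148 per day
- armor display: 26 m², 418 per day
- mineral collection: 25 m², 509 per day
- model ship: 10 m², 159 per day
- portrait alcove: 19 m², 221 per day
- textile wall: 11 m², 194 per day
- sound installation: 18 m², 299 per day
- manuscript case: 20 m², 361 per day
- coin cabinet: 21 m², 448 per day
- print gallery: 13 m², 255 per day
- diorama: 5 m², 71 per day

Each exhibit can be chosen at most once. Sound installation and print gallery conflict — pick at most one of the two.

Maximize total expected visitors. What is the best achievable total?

Best packing: mineral collection + coin cabinet + print gallery + diorama — 64 m², 1283 total.
An exhaustive check of the 2048 subsets confirms 1283.

1283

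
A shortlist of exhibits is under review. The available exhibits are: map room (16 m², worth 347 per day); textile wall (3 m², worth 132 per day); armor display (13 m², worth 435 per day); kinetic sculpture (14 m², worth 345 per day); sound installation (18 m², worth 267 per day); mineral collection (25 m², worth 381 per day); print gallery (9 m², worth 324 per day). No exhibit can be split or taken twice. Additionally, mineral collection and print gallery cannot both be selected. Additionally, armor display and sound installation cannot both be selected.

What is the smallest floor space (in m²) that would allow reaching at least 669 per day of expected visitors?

22

Look for the lowest-floor combination reaching 669.
armor display + print gallery: 759 expected visitors at 22 m².
No combination under 22 m² hits 669.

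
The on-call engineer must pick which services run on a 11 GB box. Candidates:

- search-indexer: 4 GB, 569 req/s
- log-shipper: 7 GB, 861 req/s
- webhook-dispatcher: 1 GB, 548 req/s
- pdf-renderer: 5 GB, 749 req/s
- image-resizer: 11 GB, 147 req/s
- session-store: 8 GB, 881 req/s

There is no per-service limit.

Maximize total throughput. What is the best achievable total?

6028

The ratio ordering already packs tightly: 11×webhook-dispatcher, 11 GB, 6028.
That's the maximum — no swap from here does better than 6028.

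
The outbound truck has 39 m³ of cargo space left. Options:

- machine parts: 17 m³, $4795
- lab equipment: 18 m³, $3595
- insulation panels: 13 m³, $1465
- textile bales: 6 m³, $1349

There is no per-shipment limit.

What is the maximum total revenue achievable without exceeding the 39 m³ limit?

9590

Density check — machine parts 282.06, textile bales 224.83, lab equipment 199.72 are the best per m³.
Taking 2×machine parts: 34 m³ used, 9590 in revenue.
Every other selection either busts 39 m³ or fails to beat 9590.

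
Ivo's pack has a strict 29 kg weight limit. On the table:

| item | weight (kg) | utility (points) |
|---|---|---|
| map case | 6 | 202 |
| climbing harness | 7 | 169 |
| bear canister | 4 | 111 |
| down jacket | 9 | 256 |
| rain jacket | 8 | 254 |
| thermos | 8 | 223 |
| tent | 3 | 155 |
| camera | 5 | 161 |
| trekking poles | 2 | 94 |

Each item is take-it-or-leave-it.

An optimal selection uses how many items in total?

6

The maximum utility within 29 kg is 979.
For example map case + bear canister + down jacket + tent + camera + trekking poles achieves it, using 29 kg.
Every optimal selection uses 6 items.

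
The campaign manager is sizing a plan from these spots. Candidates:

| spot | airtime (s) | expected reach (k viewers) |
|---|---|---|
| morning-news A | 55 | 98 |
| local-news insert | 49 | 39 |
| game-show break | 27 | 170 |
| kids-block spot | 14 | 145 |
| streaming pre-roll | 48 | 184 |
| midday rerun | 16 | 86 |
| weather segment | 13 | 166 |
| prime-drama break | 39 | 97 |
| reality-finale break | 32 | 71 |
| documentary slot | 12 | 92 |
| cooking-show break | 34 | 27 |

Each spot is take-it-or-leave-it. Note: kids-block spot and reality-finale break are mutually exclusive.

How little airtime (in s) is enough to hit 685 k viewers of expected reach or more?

Look for the lowest-airtime combination reaching 685.
game-show break + kids-block spot + streaming pre-roll + weather segment + documentary slot reaches 757 using 114 s.
Any bundle with less than 114 s falls short of 685.

114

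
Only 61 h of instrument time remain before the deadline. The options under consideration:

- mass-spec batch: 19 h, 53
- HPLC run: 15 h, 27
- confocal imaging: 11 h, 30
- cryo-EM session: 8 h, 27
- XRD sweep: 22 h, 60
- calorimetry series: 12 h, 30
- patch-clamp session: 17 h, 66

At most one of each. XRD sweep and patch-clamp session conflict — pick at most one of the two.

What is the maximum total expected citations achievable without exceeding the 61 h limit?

179

Taking the top-ratio experiments first gives mass-spec batch + confocal imaging + cryo-EM session + patch-clamp session for 176 (55 h).
Replace cryo-EM session with calorimetry series: the trade gains 3 net, giving 179 at 59 h.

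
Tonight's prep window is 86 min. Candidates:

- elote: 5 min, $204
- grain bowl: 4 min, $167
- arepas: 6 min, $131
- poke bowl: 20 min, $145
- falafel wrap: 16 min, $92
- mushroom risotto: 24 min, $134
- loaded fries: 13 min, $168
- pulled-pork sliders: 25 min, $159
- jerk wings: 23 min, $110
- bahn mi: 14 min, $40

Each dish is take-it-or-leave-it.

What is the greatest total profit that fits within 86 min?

A density-first pass picks elote + grain bowl + arepas + poke bowl + loaded fries + pulled-pork sliders — 974 at 73 min.
The 25 min tied up in pulled-pork sliders is better spent on mushroom risotto + bahn mi — total rises to 989 (86 min).

989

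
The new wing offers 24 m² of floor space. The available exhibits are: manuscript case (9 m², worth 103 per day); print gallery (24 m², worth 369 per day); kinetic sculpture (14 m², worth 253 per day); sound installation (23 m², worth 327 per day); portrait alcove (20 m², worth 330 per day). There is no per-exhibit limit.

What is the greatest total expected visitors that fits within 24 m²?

The ratio heuristic lands on manuscript case + kinetic sculpture (356) but leaves 1 m² idle.
Replace manuscript case and kinetic sculpture with print gallery: the trade gains 13 net, giving 369 at 24 m².
Nothing else within 24 m² beats 369.

369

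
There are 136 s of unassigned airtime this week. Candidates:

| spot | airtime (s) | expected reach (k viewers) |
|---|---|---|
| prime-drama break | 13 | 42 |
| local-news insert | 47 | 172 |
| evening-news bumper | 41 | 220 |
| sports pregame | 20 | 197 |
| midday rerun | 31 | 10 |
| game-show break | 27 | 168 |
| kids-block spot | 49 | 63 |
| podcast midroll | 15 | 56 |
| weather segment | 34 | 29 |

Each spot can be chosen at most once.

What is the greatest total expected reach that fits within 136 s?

757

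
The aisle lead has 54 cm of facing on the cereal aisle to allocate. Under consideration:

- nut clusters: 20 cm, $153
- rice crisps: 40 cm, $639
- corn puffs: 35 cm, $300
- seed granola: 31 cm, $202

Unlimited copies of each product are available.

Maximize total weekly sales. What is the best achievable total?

Rice crisps uses 40 of the 54 cm and totals 639.
That's the maximum — no swap from here does better than 639.

639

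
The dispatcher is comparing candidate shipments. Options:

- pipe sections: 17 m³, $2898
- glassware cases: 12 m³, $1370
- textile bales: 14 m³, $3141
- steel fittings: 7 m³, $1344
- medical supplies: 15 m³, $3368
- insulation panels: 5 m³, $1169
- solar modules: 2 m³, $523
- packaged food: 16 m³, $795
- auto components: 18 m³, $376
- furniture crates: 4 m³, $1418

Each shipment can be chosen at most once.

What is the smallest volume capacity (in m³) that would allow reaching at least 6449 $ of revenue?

26

Minimise m³ subject to total revenue ≥ 6449.
medical supplies + insulation panels + solar modules + furniture crates: 6478 revenue at 26 m³.
No combination under 26 m³ hits 6449.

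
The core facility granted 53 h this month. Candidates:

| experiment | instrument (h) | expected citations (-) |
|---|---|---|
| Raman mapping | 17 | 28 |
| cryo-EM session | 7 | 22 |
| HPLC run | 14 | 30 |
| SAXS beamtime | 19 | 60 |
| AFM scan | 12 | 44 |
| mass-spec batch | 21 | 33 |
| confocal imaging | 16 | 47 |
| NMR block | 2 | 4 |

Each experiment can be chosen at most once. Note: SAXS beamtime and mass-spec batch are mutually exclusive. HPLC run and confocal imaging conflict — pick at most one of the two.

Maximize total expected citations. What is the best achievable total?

156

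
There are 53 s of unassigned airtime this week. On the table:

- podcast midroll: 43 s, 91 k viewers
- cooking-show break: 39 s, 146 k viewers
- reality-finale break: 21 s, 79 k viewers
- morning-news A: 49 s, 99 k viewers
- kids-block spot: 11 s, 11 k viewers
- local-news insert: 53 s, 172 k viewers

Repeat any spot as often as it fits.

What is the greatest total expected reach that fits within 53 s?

Greedy by ratio would take 2×reality-finale break + kids-block spot: 53 s used, total 169.
The 53 s tied up in 2×reality-finale break and kids-block spot is better spent on local-news insert — total rises to 172 (53 s).
Nothing else within 53 s beats 172.

172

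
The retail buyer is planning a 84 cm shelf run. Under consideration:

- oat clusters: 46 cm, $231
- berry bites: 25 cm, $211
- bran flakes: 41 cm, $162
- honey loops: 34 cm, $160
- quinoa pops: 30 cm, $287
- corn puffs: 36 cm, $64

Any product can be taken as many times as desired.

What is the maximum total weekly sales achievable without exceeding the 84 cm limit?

709

Greedy by ratio would take 2×quinoa pops: 60 cm used, total 574.
Replace quinoa pops with 2×berry bites: the trade gains 135 net, giving 709 at 80 cm.
No other feasible combination exceeds 709.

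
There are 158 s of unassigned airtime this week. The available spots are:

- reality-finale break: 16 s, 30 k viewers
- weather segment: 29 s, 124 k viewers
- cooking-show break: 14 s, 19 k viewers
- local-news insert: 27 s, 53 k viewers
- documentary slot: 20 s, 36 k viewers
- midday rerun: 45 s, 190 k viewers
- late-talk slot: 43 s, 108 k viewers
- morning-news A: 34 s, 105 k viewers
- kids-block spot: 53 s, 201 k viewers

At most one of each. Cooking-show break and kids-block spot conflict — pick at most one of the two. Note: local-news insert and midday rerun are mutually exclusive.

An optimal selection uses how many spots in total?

4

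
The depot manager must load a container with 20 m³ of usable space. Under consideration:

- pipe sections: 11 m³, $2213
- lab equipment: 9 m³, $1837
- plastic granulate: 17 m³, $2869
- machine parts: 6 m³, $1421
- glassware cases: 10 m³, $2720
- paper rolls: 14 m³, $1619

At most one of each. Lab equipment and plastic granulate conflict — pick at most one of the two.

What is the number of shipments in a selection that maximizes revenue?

2

The maximum revenue within 20 m³ is 4557.
lab equipment + glassware cases hits 4557 at 19 m³.
Every optimal selection uses 2 shipments.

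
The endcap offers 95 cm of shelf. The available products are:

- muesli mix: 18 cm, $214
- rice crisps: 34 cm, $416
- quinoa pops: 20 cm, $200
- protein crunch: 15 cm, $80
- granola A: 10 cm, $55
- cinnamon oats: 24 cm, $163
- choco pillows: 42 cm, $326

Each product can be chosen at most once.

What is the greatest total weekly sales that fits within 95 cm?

956

Ranking by ratio (weekly sales/cm): rice crisps 12.24, muesli mix 11.89, quinoa pops 10.00.
The ratio heuristic lands on muesli mix + rice crisps + quinoa pops + granola A (885) but leaves 13 cm idle.
The 30 cm tied up in quinoa pops and granola A is better spent on choco pillows — total rises to 956 (94 cm).
Nothing else within 95 cm beats 956.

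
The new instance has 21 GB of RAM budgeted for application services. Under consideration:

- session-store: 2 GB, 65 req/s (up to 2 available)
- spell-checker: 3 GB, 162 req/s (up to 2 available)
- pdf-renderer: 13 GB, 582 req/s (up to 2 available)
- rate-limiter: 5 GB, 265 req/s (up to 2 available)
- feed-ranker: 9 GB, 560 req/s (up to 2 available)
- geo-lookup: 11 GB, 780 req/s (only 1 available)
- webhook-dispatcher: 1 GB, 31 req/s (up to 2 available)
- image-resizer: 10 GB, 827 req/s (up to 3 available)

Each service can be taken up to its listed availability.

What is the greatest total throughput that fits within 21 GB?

1685

Best packing: webhook-dispatcher + 2×image-resizer — 21 GB, 1685 total.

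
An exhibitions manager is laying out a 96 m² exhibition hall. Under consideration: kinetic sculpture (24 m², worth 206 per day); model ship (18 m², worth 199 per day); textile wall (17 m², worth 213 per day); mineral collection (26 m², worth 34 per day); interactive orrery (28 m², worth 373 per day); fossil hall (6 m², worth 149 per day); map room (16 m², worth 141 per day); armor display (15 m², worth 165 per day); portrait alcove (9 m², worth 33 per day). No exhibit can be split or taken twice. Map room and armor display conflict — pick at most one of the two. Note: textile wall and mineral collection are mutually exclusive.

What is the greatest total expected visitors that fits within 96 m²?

Taking the top-ratio exhibits first gives model ship + textile wall + interactive orrery + fossil hall + armor display + portrait alcove for 1132 (93 m²).
Replace armor display and portrait alcove with kinetic sculpture: the trade gains 8 net, giving 1140 at 93 m².

1140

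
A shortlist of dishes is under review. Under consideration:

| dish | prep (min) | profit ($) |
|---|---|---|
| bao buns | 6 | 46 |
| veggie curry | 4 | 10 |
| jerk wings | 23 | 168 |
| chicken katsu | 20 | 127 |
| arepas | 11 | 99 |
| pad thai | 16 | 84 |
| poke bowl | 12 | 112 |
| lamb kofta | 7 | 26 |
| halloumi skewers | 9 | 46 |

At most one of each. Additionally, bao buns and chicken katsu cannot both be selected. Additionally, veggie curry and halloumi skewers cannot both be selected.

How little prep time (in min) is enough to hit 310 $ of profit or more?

40

Minimise min subject to total profit ≥ 310.
bao buns + jerk wings + arepas: 313 profit at 40 min.
Any bundle with less than 40 min falls short of 310.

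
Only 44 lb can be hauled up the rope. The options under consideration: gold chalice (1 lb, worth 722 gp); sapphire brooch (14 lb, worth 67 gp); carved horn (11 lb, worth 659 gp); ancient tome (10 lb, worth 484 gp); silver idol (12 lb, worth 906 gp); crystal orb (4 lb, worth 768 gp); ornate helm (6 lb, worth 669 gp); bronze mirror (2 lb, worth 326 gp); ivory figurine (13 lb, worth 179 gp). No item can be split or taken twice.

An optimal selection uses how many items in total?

Optimal total is 4208.
For example gold chalice + carved horn + ancient tome + silver idol + crystal orb + ornate helm achieves it, using 44 lb.
Every optimal selection uses 6 items.

6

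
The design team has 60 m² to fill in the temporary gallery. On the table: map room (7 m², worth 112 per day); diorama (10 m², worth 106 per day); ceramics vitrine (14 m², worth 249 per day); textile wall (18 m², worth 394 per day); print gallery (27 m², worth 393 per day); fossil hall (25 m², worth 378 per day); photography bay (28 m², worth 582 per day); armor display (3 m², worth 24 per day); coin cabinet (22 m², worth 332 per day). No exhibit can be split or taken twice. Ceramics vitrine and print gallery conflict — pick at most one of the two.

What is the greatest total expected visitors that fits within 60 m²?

Ceramics vitrine + textile wall + photography bay uses 60 of the 60 m² and totals 1225.
No other feasible combination exceeds 1225.

1225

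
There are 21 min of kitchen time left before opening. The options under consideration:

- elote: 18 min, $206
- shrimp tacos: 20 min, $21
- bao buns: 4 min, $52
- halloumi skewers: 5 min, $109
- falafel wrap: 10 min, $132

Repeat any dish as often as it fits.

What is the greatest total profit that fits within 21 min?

436

By profit per min: halloumi skewers 21.80, falafel wrap 13.20, bao buns 13.00, elote 11.44 lead.
The ratio ordering already packs tightly: 4×halloumi skewers, 20 min, 436.
That's the maximum — no swap from here does better than 436.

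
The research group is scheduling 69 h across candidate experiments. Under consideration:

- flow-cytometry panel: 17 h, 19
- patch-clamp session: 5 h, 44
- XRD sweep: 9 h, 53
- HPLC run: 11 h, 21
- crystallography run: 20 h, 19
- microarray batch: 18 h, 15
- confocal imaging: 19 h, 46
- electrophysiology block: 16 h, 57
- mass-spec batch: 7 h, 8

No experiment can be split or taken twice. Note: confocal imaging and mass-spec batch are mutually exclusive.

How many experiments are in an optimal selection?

Optimal total is 221.
patch-clamp session + XRD sweep + HPLC run + confocal imaging + electrophysiology block hits 221 at 60 h.
Every optimal selection uses 5 experiments.

5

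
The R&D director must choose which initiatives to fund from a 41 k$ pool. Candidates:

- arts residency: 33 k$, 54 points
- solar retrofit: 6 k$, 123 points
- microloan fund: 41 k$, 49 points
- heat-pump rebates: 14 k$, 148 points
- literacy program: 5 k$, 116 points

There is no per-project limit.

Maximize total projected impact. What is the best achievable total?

Ranking by ratio (projected impact/k$): literacy program 23.20, solar retrofit 20.50, heat-pump rebates 10.57, arts residency 1.64.
Taking the top-ratio projects first gives 8×literacy program for 928 (40 k$).
Dropping literacy program frees 5 k$; slotting in solar retrofit (6 k$) lifts the total to 935 at 41 k$.

935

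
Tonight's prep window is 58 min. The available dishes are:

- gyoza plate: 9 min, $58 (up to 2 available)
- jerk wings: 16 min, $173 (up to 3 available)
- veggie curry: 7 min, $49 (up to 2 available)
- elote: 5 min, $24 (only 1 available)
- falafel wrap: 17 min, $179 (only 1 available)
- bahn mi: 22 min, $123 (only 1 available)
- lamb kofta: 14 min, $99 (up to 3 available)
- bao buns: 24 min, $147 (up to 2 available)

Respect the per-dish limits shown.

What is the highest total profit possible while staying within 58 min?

583

The ratio heuristic lands on 3×jerk wings + veggie curry (568) but leaves 3 min idle.
Dropping jerk wings and veggie curry frees 23 min; slotting in gyoza plate + falafel wrap (26 min) lifts the total to 583 at 58 min.
No other feasible combination exceeds 583.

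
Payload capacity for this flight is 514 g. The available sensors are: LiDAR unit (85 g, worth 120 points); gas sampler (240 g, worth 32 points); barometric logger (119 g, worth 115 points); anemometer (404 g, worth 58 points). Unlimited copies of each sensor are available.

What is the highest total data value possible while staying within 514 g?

By data value per g: LiDAR unit 1.41, barometric logger 0.97, anemometer 0.14, gas sampler 0.13 lead.
Taking 6×LiDAR unit: 510 g used, 720 in data value.

720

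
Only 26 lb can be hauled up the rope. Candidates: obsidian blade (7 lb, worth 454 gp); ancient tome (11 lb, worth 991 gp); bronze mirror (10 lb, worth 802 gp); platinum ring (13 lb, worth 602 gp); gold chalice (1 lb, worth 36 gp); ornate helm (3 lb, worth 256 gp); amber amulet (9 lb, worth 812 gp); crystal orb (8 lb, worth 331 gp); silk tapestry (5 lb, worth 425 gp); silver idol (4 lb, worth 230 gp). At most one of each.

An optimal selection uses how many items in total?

4

Best achievable value is 2264.
ancient tome + gold chalice + amber amulet + silk tapestry hits 2264 at 26 lb.
Every optimal selection uses 4 items.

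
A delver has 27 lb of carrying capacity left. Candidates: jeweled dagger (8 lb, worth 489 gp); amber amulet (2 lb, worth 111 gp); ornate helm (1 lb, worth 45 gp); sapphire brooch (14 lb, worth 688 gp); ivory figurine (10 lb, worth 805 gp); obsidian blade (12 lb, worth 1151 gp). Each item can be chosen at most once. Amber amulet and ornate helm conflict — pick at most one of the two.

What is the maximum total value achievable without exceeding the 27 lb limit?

Density check — obsidian blade 95.92, ivory figurine 80.50, jeweled dagger 61.12 are the best per lb.
Best packing: amber amulet + ivory figurine + obsidian blade — 24 lb, 2067 total.
The closest alternative, ornate helm + ivory figurine + obsidian blade, reaches only 2001.

2067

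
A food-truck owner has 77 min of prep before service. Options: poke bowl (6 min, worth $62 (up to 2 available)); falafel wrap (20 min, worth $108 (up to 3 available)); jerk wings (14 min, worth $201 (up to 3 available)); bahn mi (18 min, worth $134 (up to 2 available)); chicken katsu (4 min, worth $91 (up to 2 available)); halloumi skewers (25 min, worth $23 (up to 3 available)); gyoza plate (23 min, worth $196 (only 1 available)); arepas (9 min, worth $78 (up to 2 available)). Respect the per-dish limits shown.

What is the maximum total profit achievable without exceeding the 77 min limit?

1003

Ranking by ratio (profit/min): chicken katsu 22.75, jerk wings 14.36, poke bowl 10.33, arepas 8.67.
Greedy by ratio would take 2×poke bowl + 3×jerk wings + 2×chicken katsu + arepas: 71 min used, total 987.
The 6 min tied up in poke bowl is better spent on arepas — total rises to 1003 (74 min).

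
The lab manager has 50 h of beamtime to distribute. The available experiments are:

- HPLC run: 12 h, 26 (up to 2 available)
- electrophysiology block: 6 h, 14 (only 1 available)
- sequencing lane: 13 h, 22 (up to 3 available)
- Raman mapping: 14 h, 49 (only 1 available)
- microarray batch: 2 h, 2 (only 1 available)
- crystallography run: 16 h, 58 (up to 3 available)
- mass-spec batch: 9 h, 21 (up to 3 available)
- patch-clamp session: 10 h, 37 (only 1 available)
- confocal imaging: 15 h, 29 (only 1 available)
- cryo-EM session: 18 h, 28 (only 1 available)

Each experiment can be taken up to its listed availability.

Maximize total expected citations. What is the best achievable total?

176

Greedy by ratio would take electrophysiology block + microarray batch + 2×crystallography run + patch-clamp session: 50 h used, total 169.
The 16 h tied up in electrophysiology block and patch-clamp session is better spent on crystallography run — total rises to 176 (50 h).
No other feasible combination exceeds 176.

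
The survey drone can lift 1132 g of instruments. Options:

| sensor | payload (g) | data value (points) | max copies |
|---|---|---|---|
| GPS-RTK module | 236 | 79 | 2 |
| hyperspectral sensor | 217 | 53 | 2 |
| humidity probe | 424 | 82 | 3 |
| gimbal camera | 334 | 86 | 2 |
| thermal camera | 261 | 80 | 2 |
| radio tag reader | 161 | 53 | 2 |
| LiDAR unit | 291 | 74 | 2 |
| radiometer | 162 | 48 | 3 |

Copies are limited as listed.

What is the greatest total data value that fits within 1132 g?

A density-first pass picks 2×GPS-RTK module + thermal camera + 2×radio tag reader — 344 at 1055 g.
The 261 g tied up in thermal camera is better spent on 2×radiometer — total rises to 360 (1118 g).
No other feasible combination exceeds 360.

360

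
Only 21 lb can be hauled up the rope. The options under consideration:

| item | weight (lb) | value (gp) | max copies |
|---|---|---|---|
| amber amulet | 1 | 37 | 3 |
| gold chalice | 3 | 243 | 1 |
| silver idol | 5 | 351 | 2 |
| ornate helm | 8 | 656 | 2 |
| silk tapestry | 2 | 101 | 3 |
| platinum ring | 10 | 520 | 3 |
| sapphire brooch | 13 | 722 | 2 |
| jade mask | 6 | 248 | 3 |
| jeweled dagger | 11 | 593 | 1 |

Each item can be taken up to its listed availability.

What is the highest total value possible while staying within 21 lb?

1663

Greedy by ratio would take gold chalice + 2×ornate helm + silk tapestry: 21 lb used, total 1656.
Dropping gold chalice and silk tapestry frees 5 lb; slotting in silver idol (5 lb) lifts the total to 1663 at 21 lb.
That's the maximum — no swap from here does better than 1663.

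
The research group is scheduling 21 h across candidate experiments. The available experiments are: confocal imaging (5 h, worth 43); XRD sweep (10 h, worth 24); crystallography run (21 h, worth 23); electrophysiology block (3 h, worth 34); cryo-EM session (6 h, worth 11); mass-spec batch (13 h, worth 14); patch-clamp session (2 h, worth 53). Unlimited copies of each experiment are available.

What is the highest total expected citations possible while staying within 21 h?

530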